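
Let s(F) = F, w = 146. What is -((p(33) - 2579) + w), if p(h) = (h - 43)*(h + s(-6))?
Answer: 2703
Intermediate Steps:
p(h) = (-43 + h)*(-6 + h) (p(h) = (h - 43)*(h - 6) = (-43 + h)*(-6 + h))
-((p(33) - 2579) + w) = -(((258 + 33² - 49*33) - 2579) + 146) = -(((258 + 1089 - 1617) - 2579) + 146) = -((-270 - 2579) + 146) = -(-2849 + 146) = -1*(-2703) = 2703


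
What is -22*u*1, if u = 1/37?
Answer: -22/37 ≈ -0.59459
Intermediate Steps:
u = 1/37 ≈ 0.027027
-22*u*1 = -22*1/37*1 = -22/37*1 = -22/37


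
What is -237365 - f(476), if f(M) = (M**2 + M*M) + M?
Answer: -690993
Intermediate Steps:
f(M) = M + 2*M**2 (f(M) = (M**2 + M**2) + M = 2*M**2 + M = M + 2*M**2)
-237365 - f(476) = -237365 - 476*(1 + 2*476) = -237365 - 476*(1 + 952) = -237365 - 476*953 = -237365 - 1*453628 = -237365 - 453628 = -690993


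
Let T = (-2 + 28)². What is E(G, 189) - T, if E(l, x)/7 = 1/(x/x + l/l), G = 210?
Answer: -1345/2 ≈ -672.50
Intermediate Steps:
E(l, x) = 7/2 (E(l, x) = 7/(x/x + l/l) = 7/(1 + 1) = 7/2)
T = 676 (T = 26² = 676)
E(G, 189) - T = 7/2 - 1*676 = 7/2 - 676 = -1345/2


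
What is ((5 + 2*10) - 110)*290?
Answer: -24650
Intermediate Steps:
((5 + 2*10) - 110)*290 = ((5 + 20) - 110)*290 = (25 - 110)*290 = -85*290 = -24650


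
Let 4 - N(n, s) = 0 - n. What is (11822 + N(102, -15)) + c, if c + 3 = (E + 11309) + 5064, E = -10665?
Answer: 17633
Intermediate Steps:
c = 5705 (c = -3 + ((-10665 + 11309) + 5064) = -3 + (644 + 5064) = -3 + 5708 = 5705)
N(n, s) = 4 + n (N(n, s) = 4 - (0 - n) = 4 - (-1)*n = 4 + n)
(11822 + N(102, -15)) + c = (11822 + (4 + 102)) + 5705 = (11822 + 106) + 5705 = 11928 + 5705 = 17633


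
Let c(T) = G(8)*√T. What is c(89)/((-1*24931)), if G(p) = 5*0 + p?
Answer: -8*√89/24931 ≈ -0.0030272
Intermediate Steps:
G(p) = p (G(p) = 0 + p = p)
c(T) = 8*√T
c(89)/((-1*24931)) = (8*√89)/((-1*24931)) = (8*√89)/(-24931) = (8*√89)*(-1/24931) = -8*√89/24931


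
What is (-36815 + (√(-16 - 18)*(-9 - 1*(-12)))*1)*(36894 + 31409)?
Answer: -2514574945 + 204909*I*√34 ≈ -2.5146e+9 + 1.1948e+6*I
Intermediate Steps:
(-36815 + (√(-16 - 18)*(-9 - 1*(-12)))*1)*(36894 + 31409) = (-36815 + (√(-34)*(-9 + 12))*1)*68303 = (-36815 + ((I*√34)*3)*1)*68303 = (-36815 + (3*I*√34)*1)*68303 = (-36815 + 3*I*√34)*68303 = -2514574945 + 204909*I*√34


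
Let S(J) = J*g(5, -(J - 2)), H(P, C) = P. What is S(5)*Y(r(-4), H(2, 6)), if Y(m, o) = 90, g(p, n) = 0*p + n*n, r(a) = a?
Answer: 4050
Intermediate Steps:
g(p, n) = n² (g(p, n) = 0 + n² = n²)
S(J) = J*(2 - J)² (S(J) = J*(-(J - 2))² = J*(-(-2 + J))² = J*(2 - J)²)
S(5)*Y(r(-4), H(2, 6)) = (5*(-2 + 5)²)*90 = (5*3²)*90 = (5*9)*90 = 45*90 = 4050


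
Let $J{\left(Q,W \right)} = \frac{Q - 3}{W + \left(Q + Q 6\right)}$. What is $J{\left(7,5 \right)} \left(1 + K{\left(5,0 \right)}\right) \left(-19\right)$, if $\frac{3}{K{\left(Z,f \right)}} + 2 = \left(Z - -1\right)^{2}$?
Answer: $- \frac{703}{459} \approx -1.5316$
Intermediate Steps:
$K{\left(Z,f \right)} = \frac{3}{-2 + \left(1 + Z\right)^{2}}$ ($K{\left(Z,f \right)} = \frac{3}{-2 + \left(Z - -1\right)^{2}} = \frac{3}{-2 + \left(Z + 1\right)^{2}} = \frac{3}{-2 + \left(1 + Z\right)^{2}}$)
$J{\left(Q,W \right)} = \frac{-3 + Q}{W + 7 Q}$ ($J{\left(Q,W \right)} = \frac{-3 + Q}{W + \left(Q + 6 Q\right)} = \frac{-3 + Q}{W + 7 Q}$)
$J{\left(7,5 \right)} \left(1 + K{\left(5,0 \right)}\right) \left(-19\right) = \frac{-3 + 7}{5 + 7 \cdot 7} \left(1 + \frac{3}{-2 + \left(1 + 5\right)^{2}}\right) \left(-19\right) = \frac{1}{5 + 49} \cdot 4 \left(1 + \frac{3}{-2 + 6^{2}}\right) \left(-19\right) = \frac{1}{54} \cdot 4 \left(1 + \frac{3}{-2 + 36}\right) \left(-19\right) = \frac{1}{54} \cdot 4 \left(1 + \frac{3}{34}\right) \left(-19\right) = \frac{2 \left(1 + 3 \cdot \frac{1}{34}\right)}{27} \left(-19\right) = \frac{2 \left(1 + \frac{3}{34}\right)}{27} \left(-19\right) = \frac{2}{27} \cdot \frac{37}{34} \left(-19\right) = \frac{37}{459} \left(-19\right) = - \frac{703}{459}$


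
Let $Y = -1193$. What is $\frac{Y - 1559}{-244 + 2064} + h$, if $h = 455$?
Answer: $\frac{206337}{455} \approx 453.49$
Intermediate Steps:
$\frac{Y - 1559}{-244 + 2064} + h = \frac{-1193 - 1559}{-244 + 2064} + 455 = - \frac{2752}{1820} + 455 = \left(-2752\right) \frac{1}{1820} + 455 = - \frac{688}{455} + 455 = \frac{206337}{455}$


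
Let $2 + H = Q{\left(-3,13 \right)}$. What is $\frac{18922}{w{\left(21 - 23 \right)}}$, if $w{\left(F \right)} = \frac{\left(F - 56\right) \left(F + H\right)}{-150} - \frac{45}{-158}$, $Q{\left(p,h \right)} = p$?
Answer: $- \frac{224225700}{28699} \approx -7813.0$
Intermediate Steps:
$H = -5$ ($H = -2 - 3 = -5$)
$w{\left(F \right)} = \frac{45}{158} - \frac{\left(-56 + F\right) \left(-5 + F\right)}{150}$ ($w{\left(F \right)} = \frac{\left(F - 56\right) \left(F - 5\right)}{-150} - \frac{45}{-158} = \left(-56 + F\right) \left(-5 + F\right) \left(- \frac{1}{150}\right) - - \frac{45}{158} = - \frac{\left(-56 + F\right) \left(-5 + F\right)}{150} + \frac{45}{158} = \frac{45}{158} - \frac{\left(-56 + F\right) \left(-5 + F\right)}{150}$)
$\frac{18922}{w{\left(21 - 23 \right)}} = \frac{18922}{- \frac{3749}{2370} - \frac{\left(21 - 23\right)^{2}}{150} + \frac{61 \left(21 - 23\right)}{150}} = \frac{18922}{- \frac{3749}{2370} - \frac{\left(-2\right)^{2}}{150} + \frac{61}{150} \left(-2\right)} = \frac{18922}{- \frac{3749}{2370} - \frac{2}{75} - \frac{61}{75}} = \frac{18922}{- \frac{28699}{11850}} = 18922 \left(- \frac{11850}{28699}\right) = - \frac{224225700}{28699}$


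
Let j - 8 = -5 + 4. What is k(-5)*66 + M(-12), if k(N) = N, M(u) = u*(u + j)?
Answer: -270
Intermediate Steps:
j = 7 (j = 8 + (-5 + 4) = 8 - 1 = 7)
M(u) = u*(7 + u) (M(u) = u*(u + 7) = u*(7 + u))
k(-5)*66 + M(-12) = -5*66 - 12*(7 - 12) = -330 - 12*(-5) = -330 + 60 = -270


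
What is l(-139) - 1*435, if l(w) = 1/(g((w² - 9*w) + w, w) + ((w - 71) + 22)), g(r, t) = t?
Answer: -142246/327 ≈ -435.00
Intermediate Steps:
l(w) = 1/(-49 + 2*w) (l(w) = 1/(w + ((w - 71) + 22)) = 1/(w + ((-71 + w) + 22)) = 1/(w + (-49 + w)) = 1/(-49 + 2*w))
l(-139) - 1*435 = 1/(-49 + 2*(-139)) - 1*435 = 1/(-49 - 278) - 435 = 1/(-327) - 435 = -1/327 - 435 = -142246/327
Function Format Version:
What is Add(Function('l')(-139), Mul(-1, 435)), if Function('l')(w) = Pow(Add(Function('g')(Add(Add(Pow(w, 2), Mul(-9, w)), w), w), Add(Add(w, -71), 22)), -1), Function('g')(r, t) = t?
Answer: Rational(-142246, 327) ≈ -435.00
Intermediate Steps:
Function('l')(w) = Pow(Add(-49, Mul(2, w)), -1) (Function('l')(w) = Pow(Add(w, Add(Add(w, -71), 22)), -1) = Pow(Add(w, Add(Add(-71, w), 22)), -1) = Pow(Add(w, Add(-49, w)), -1) = Pow(Add(-49, Mul(2, w)), -1))
Add(Function('l')(-139), Mul(-1, 435)) = Add(Pow(Add(-49, Mul(2, -139)), -1), Mul(-1, 435)) = Add(Pow(Add(-49, -278), -1), -435) = Add(Pow(-327, -1), -435) = Add(Rational(-1, 327), -435) = Rational(-142246, 327)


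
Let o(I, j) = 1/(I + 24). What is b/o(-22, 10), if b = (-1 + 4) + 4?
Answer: 14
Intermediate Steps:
o(I, j) = 1/(24 + I)
b = 7 (b = 3 + 4 = 7)
b/o(-22, 10) = 7/1/(24 - 22) = 7/1/2 = 7/(½) = 2*7 = 14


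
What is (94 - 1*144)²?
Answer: 2500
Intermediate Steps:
(94 - 1*144)² = (94 - 144)² = (-50)² = 2500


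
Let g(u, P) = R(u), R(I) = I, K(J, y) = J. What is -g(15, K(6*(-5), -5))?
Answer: -15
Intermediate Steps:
g(u, P) = u
-g(15, K(6*(-5), -5)) = -1*15 = -15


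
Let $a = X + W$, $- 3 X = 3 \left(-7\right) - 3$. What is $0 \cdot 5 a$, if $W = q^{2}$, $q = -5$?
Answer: $0$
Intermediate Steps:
$W = 25$ ($W = \left(-5\right)^{2} = 25$)
$X = 8$ ($X = - \frac{3 \left(-7\right) - 3}{3} = - \frac{-21 - 3}{3} = \left(- \frac{1}{3}\right) \left(-24\right) = 8$)
$a = 33$ ($a = 8 + 25 = 33$)
$0 \cdot 5 a = 0 \cdot 5 \cdot 33 = 0 \cdot 33 = 0$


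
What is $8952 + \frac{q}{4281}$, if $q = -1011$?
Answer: $\frac{12774167}{1427} \approx 8951.8$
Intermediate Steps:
$8952 + \frac{q}{4281} = 8952 - \frac{1011}{4281} = 8952 - \frac{337}{1427} = \frac{12774167}{1427}$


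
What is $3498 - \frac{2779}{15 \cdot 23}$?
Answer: $\frac{1204031}{345} \approx 3489.9$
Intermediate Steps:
$3498 - \frac{2779}{15 \cdot 23} = 3498 - \frac{2779}{345} = \frac{1204031}{345}$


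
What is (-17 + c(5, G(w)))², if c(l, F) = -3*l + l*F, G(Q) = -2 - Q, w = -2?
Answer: 1024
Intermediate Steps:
c(l, F) = -3*l + F*l
(-17 + c(5, G(w)))² = (-17 + 5*(-3 + (-2 - 1*(-2))))² = (-17 + 5*(-3 + (-2 + 2)))² = (-17 + 5*(-3 + 0))² = (-17 + 5*(-3))² = (-17 - 15)² = (-32)² = 1024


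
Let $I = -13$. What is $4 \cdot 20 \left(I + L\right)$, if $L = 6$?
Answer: $-560$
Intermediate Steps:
$4 \cdot 20 \left(I + L\right) = 4 \cdot 20 \left(-13 + 6\right) = 4 \cdot 20 \left(-7\right) = 4 \left(-140\right) = -560$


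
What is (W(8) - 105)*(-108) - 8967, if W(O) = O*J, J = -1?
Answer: 3237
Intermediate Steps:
W(O) = -O (W(O) = O*(-1) = -O)
(W(8) - 105)*(-108) - 8967 = (-1*8 - 105)*(-108) - 8967 = (-8 - 105)*(-108) - 8967 = -113*(-108) - 8967 = 12204 - 8967 = 3237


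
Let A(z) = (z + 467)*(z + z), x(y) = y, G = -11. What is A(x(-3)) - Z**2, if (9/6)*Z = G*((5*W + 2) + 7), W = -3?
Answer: -4720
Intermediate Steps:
Z = 44 (Z = 2*(-11*((5*(-3) + 2) + 7))/3 = 2*(-11*((-15 + 2) + 7))/3 = 2*(-11*(-13 + 7))/3 = 2*(-11*(-6))/3 = (2/3)*66 = 44)
A(z) = 2*z*(467 + z) (A(z) = (467 + z)*(2*z) = 2*z*(467 + z))
A(x(-3)) - Z**2 = 2*(-3)*(467 - 3) - 1*44**2 = 2*(-3)*464 - 1*1936 = -2784 - 1936 = -4720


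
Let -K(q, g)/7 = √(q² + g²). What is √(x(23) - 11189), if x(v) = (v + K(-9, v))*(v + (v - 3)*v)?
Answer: √(-80 - 3381*√610) ≈ 289.11*I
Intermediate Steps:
K(q, g) = -7*√(g² + q²) (K(q, g) = -7*√(q² + g²) = -7*√(g² + q²))
x(v) = (v - 7*√(81 + v²))*(v + v*(-3 + v)) (x(v) = (v - 7*√(v² + (-9)²))*(v + (v - 3)*v) = (v - 7*√(v² + 81))*(v + (-3 + v)*v) = (v - 7*√(81 + v²))*(v + v*(-3 + v)))
√(x(23) - 11189) = √(23*(23² - 2*23 + 14*√(81 + 23²) - 7*23*√(81 + 23²)) - 11189) = √(23*(529 - 46 + 14*√(81 + 529) - 7*23*√(81 + 529)) - 11189) = √(23*(529 - 46 + 14*√610 - 7*23*√610) - 11189) = √(23*(529 - 46 + 14*√610 - 161*√610) - 11189) = √(23*(483 - 147*√610) - 11189) = √((11109 - 3381*√610) - 11189) = √(-80 - 3381*√610)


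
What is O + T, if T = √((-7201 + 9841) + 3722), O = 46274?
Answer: 46274 + √6362 ≈ 46354.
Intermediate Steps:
T = √6362 (T = √(2640 + 3722) = √6362 ≈ 79.762)
O + T = 46274 + √6362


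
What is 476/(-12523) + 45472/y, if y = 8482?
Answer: 40386316/7587149 ≈ 5.3230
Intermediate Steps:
476/(-12523) + 45472/y = 476/(-12523) + 45472/8482 = 476*(-1/12523) + 45472*(1/8482) = -68/1789 + 22736/4241 = 40386316/7587149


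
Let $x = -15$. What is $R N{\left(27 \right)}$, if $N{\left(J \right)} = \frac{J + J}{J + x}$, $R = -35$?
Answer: $- \frac{315}{2} \approx -157.5$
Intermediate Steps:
$N{\left(J \right)} = \frac{2 J}{-15 + J}$ ($N{\left(J \right)} = \frac{J + J}{J - 15} = \frac{2 J}{-15 + J}$)
$R N{\left(27 \right)} = - 35 \cdot 2 \cdot 27 \frac{1}{-15 + 27} = - 35 \cdot 2 \cdot 27 \cdot \frac{1}{12} = \left(-35\right) \frac{9}{2} = - \frac{315}{2}$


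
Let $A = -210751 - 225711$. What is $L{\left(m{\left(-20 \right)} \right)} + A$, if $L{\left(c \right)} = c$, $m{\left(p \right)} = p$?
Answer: $-436482$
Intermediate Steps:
$A = -436462$ ($A = -210751 - 225711 = -436462$)
$L{\left(m{\left(-20 \right)} \right)} + A = -20 - 436462 = -436482$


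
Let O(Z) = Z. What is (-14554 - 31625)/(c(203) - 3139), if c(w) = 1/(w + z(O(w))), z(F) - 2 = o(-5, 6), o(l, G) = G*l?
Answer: 897925/61036 ≈ 14.711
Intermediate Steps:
z(F) = -28 (z(F) = 2 + 6*(-5) = 2 - 30 = -28)
c(w) = 1/(-28 + w) (c(w) = 1/(w - 28) = 1/(-28 + w))
(-14554 - 31625)/(c(203) - 3139) = (-14554 - 31625)/(1/(-28 + 203) - 3139) = -46179/(1/175 - 3139) = -46179/(-549324/175) = -46179*(-175/549324) = 897925/61036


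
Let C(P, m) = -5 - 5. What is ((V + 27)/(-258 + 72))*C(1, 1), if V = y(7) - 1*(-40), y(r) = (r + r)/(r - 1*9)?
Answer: 100/31 ≈ 3.2258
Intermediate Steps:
C(P, m) = -10
y(r) = 2*r/(-9 + r) (y(r) = (2*r)/(r - 9) = (2*r)/(-9 + r) = 2*r/(-9 + r))
V = 33 (V = 2*7/(-9 + 7) - 1*(-40) = 2*7/(-2) + 40 = 2*7*(-1/2) + 40 = -7 + 40 = 33)
((V + 27)/(-258 + 72))*C(1, 1) = ((33 + 27)/(-258 + 72))*(-10) = (60/(-186))*(-10) = (60*(-1/186))*(-10) = -10/31*(-10) = 100/31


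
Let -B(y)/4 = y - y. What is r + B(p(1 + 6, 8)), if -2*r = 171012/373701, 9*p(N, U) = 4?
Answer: -28502/124567 ≈ -0.22881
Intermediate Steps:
p(N, U) = 4/9 (p(N, U) = (⅑)*4 = 4/9)
B(y) = 0 (B(y) = -4*(y - y) = -4*0 = 0)
r = -28502/124567 (r = -85506/373701 = -½*57004/124567 = -28502/124567 ≈ -0.22881)
r + B(p(1 + 6, 8)) = -28502/124567 + 0 = -28502/124567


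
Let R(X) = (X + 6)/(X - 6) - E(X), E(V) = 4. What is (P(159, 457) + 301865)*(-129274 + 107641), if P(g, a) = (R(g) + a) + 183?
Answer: -111248466866/17 ≈ -6.5440e+9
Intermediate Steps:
R(X) = -4 + (6 + X)/(-6 + X) (R(X) = (X + 6)/(X - 6) - 1*4 = (6 + X)/(-6 + X) - 4 = -4 + (6 + X)/(-6 + X))
P(g, a) = 183 + a + 3*(10 - g)/(-6 + g) (P(g, a) = (3*(10 - g)/(-6 + g) + a) + 183 = (a + 3*(10 - g)/(-6 + g)) + 183 = 183 + a + 3*(10 - g)/(-6 + g))
(P(159, 457) + 301865)*(-129274 + 107641) = ((30 - 3*159 + (-6 + 159)*(183 + 457))/(-6 + 159) + 301865)*(-129274 + 107641) = ((30 - 477 + 153*640)/153 + 301865)*(-21633) = ((30 - 477 + 97920)/153 + 301865)*(-21633) = ((1/153)*97473 + 301865)*(-21633) = (32491/51 + 301865)*(-21633) = (15427606/51)*(-21633) = -111248466866/17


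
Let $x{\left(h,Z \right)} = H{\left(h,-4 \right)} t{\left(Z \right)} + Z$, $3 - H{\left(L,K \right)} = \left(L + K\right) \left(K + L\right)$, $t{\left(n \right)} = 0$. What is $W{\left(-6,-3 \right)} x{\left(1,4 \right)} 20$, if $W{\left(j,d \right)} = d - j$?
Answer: $240$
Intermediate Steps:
$H{\left(L,K \right)} = 3 - \left(K + L\right)^{2}$ ($H{\left(L,K \right)} = 3 - \left(L + K\right) \left(K + L\right) = 3 - \left(K + L\right) \left(K + L\right) = 3 - \left(K + L\right)^{2}$)
$x{\left(h,Z \right)} = Z$ ($x{\left(h,Z \right)} = \left(3 - \left(-4 + h\right)^{2}\right) 0 + Z = 0 + Z = Z$)
$W{\left(-6,-3 \right)} x{\left(1,4 \right)} 20 = \left(-3 - -6\right) 4 \cdot 20 = \left(-3 + 6\right) 4 \cdot 20 = 3 \cdot 4 \cdot 20 = 12 \cdot 20 = 240$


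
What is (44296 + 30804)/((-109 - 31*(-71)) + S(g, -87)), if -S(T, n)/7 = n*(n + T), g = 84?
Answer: 15020/53 ≈ 283.40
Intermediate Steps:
S(T, n) = -7*n*(T + n) (S(T, n) = -7*n*(n + T) = -7*n*(T + n))
(44296 + 30804)/((-109 - 31*(-71)) + S(g, -87)) = (44296 + 30804)/((-109 - 31*(-71)) - 7*(-87)*(84 - 87)) = 75100/((-109 + 2201) - 7*(-87)*(-3)) = 75100/(2092 - 1827) = 75100/265 = 75100*(1/265) = 15020/53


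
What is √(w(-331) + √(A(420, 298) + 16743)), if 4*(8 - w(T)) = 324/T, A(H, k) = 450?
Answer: √(903299 + 109561*√17193)/331 ≈ 11.805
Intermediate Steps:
w(T) = 8 - 81/T
√(w(-331) + √(A(420, 298) + 16743)) = √((8 - 81/(-331)) + √(450 + 16743)) = √((8 - 81*(-1/331)) + √17193) = √((8 + 81/331) + √17193) = √(2729/331 + √17193)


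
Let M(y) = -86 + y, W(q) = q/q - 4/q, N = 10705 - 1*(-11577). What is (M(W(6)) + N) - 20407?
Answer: 5368/3 ≈ 1789.3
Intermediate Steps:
N = 22282 (N = 10705 + 11577 = 22282)
W(q) = 1 - 4/q
(M(W(6)) + N) - 20407 = ((-86 + (-4 + 6)/6) + 22282) - 20407 = ((-86 + (⅙)*2) + 22282) - 20407 = ((-86 + ⅓) + 22282) - 20407 = (-257/3 + 22282) - 20407 = 66589/3 - 20407 = 5368/3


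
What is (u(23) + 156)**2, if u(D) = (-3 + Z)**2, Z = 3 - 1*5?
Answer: 32761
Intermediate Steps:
Z = -2 (Z = 3 - 5 = -2)
u(D) = 25 (u(D) = (-3 - 2)**2 = (-5)**2 = 25)
(u(23) + 156)**2 = (25 + 156)**2 = 181**2 = 32761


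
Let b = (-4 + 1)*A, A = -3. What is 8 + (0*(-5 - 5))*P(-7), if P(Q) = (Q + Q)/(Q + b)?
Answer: 8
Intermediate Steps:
b = 9 (b = (-4 + 1)*(-3) = -3*(-3) = 9)
P(Q) = 2*Q/(9 + Q) (P(Q) = (Q + Q)/(Q + 9) = (2*Q)/(9 + Q) = 2*Q/(9 + Q))
8 + (0*(-5 - 5))*P(-7) = 8 + (0*(-5 - 5))*(2*(-7)/(9 - 7)) = 8 + (0*(-10))*(2*(-7)/2) = 8 + 0*(2*(-7)*(½)) = 8 + 0*(-7) = 8 + 0 = 8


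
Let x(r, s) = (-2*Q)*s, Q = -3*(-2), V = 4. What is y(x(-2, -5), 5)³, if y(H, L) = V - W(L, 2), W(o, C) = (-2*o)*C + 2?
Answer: 10648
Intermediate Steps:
Q = 6
W(o, C) = 2 - 2*C*o (W(o, C) = -2*C*o + 2 = 2 - 2*C*o)
x(r, s) = -12*s (x(r, s) = (-2*6)*s = -12*s)
y(H, L) = 2 + 4*L (y(H, L) = 4 - (2 - 2*2*L) = 4 - (2 - 4*L) = 4 + (-2 + 4*L) = 2 + 4*L)
y(x(-2, -5), 5)³ = (2 + 4*5)³ = (2 + 20)³ = 22³ = 10648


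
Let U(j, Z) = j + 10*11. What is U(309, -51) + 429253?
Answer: 429672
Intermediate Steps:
U(j, Z) = 110 + j (U(j, Z) = j + 110 = 110 + j)
U(309, -51) + 429253 = (110 + 309) + 429253 = 419 + 429253 = 429672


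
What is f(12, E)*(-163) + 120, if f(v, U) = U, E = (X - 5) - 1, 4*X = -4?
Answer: 1261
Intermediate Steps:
X = -1 (X = (1/4)*(-4) = -1)
E = -7 (E = (-1 - 5) - 1 = -6 - 1 = -7)
f(12, E)*(-163) + 120 = -7*(-163) + 120 = 1141 + 120 = 1261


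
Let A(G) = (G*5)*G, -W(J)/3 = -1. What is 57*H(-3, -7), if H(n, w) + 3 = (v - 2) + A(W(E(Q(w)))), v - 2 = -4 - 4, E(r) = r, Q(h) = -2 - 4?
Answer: 1938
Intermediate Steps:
Q(h) = -6
W(J) = 3 (W(J) = -3*(-1) = 3)
A(G) = 5*G² (A(G) = (5*G)*G = 5*G²)
v = -6 (v = 2 + (-4 - 4) = 2 - 8 = -6)
H(n, w) = 34 (H(n, w) = -3 + ((-6 - 2) + 5*3²) = -3 + (-8 + 5*9) = -3 + (-8 + 45) = -3 + 37 = 34)
57*H(-3, -7) = 57*34 = 1938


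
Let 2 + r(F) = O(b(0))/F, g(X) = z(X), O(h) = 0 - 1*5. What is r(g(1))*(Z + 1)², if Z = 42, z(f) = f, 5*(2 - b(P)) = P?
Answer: -12943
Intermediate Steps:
b(P) = 2 - P/5
O(h) = -5 (O(h) = 0 - 5 = -5)
g(X) = X
r(F) = -2 - 5/F
r(g(1))*(Z + 1)² = (-2 - 5/1)*(42 + 1)² = (-2 - 5*1)*43² = (-2 - 5)*1849 = -7*1849 = -12943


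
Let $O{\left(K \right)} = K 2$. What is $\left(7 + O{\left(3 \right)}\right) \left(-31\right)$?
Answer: $-403$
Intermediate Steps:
$O{\left(K \right)} = 2 K$
$\left(7 + O{\left(3 \right)}\right) \left(-31\right) = \left(7 + 2 \cdot 3\right) \left(-31\right) = \left(7 + 6\right) \left(-31\right) = 13 \left(-31\right) = -403$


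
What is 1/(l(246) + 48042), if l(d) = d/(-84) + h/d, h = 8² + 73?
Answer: 861/41362120 ≈ 2.0816e-5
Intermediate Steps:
h = 137 (h = 64 + 73 = 137)
l(d) = 137/d - d/84 (l(d) = d/(-84) + 137/d = d*(-1/84) + 137/d = -d/84 + 137/d = 137/d - d/84)
1/(l(246) + 48042) = 1/((137/246 - 1/84*246) + 48042) = 1/((137*(1/246) - 41/14) + 48042) = 1/((137/246 - 41/14) + 48042) = 1/(-2042/861 + 48042) = 1/(41362120/861) = 861/41362120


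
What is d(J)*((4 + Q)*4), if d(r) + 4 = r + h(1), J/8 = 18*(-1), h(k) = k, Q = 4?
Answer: -4704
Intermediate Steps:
J = -144 (J = 8*(18*(-1)) = 8*(-18) = -144)
d(r) = -3 + r (d(r) = -4 + (r + 1) = -4 + (1 + r) = -3 + r)
d(J)*((4 + Q)*4) = (-3 - 144)*((4 + 4)*4) = -1176*4 = -147*32 = -4704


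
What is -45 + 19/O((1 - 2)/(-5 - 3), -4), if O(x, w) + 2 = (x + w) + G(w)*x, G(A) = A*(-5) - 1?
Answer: -353/7 ≈ -50.429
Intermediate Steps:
G(A) = -1 - 5*A (G(A) = -5*A - 1 = -1 - 5*A)
O(x, w) = -2 + w + x + x*(-1 - 5*w) (O(x, w) = -2 + ((x + w) + (-1 - 5*w)*x) = -2 + ((w + x) + x*(-1 - 5*w)) = -2 + (w + x + x*(-1 - 5*w)) = -2 + w + x + x*(-1 - 5*w))
-45 + 19/O((1 - 2)/(-5 - 3), -4) = -45 + 19/(-2 - 4 - 5*(-4)*(1 - 2)/(-5 - 3)) = -45 + 19/(-2 - 4 - 5*(-4)*(-1/(-8))) = -45 + 19/(-2 - 4 - 5*(-4)*(-1*(-⅛))) = -45 + 19/(-2 - 4 - 5*(-4)*⅛) = -45 + 19/(-2 - 4 + 5/2) = -45 + 19/(-7/2) = -45 - 2/7*19 = -45 - 38/7 = -353/7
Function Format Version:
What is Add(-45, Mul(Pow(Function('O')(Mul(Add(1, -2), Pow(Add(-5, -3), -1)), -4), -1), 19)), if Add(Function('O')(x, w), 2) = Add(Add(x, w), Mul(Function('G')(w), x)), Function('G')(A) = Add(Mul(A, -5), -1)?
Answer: Rational(-353, 7) ≈ -50.429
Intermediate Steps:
Function('G')(A) = Add(-1, Mul(-5, A)) (Function('G')(A) = Add(Mul(-5, A), -1) = Add(-1, Mul(-5, A)))
Function('O')(x, w) = Add(-2, w, x, Mul(x, Add(-1, Mul(-5, w)))) (Function('O')(x, w) = Add(-2, Add(Add(x, w), Mul(Add(-1, Mul(-5, w)), x))) = Add(-2, Add(Add(w, x), Mul(x, Add(-1, Mul(-5, w))))) = Add(-2, Add(w, x, Mul(x, Add(-1, Mul(-5, w))))) = Add(-2, w, x, Mul(x, Add(-1, Mul(-5, w)))))
Add(-45, Mul(Pow(Function('O')(Mul(Add(1, -2), Pow(Add(-5, -3), -1)), -4), -1), 19)) = Add(-45, Mul(Pow(Add(-2, -4, Mul(-5, -4, Mul(Add(1, -2), Pow(Add(-5, -3), -1)))), -1), 19)) = Add(-45, Mul(Pow(Add(-2, -4, Mul(-5, -4, Mul(-1, Pow(-8, -1)))), -1), 19)) = Add(-45, Mul(Pow(Add(-2, -4, Mul(-5, -4, Mul(-1, Rational(-1, 8)))), -1), 19)) = Add(-45, Mul(Pow(Add(-2, -4, Mul(-5, -4, Rational(1, 8))), -1), 19)) = Add(-45, Mul(Pow(Add(-2, -4, Rational(5, 2)), -1), 19)) = Add(-45, Mul(Pow(Rational(-7, 2), -1), 19)) = Add(-45, Mul(Rational(-2, 7), 19)) = Add(-45, Rational(-38, 7)) = Rational(-353, 7)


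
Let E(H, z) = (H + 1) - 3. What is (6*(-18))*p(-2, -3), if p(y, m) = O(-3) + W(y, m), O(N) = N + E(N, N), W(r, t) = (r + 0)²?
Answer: 432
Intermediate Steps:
E(H, z) = -2 + H (E(H, z) = (1 + H) - 3 = -2 + H)
W(r, t) = r²
O(N) = -2 + 2*N (O(N) = N + (-2 + N) = -2 + 2*N)
p(y, m) = -8 + y² (p(y, m) = (-2 + 2*(-3)) + y² = (-2 - 6) + y² = -8 + y²)
(6*(-18))*p(-2, -3) = (6*(-18))*(-8 + (-2)²) = -108*(-8 + 4) = -108*(-4) = 432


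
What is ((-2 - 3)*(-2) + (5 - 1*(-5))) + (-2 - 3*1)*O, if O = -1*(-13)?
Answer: -45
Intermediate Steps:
O = 13
((-2 - 3)*(-2) + (5 - 1*(-5))) + (-2 - 3*1)*O = ((-2 - 3)*(-2) + (5 - 1*(-5))) + (-2 - 3*1)*13 = (-5*(-2) + (5 + 5)) + (-2 - 3)*13 = (10 + 10) - 5*13 = 20 - 65 = -45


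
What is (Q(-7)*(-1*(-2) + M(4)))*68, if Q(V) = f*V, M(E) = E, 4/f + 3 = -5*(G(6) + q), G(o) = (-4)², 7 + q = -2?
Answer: 5712/19 ≈ 300.63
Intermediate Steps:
q = -9 (q = -7 - 2 = -9)
G(o) = 16
f = -2/19 (f = 4/(-3 - 5*(16 - 9)) = 4/(-3 - 5*7) = 4/(-3 - 35) = 4/(-38) = 4*(-1/38) = -2/19 ≈ -0.10526)
Q(V) = -2*V/19
(Q(-7)*(-1*(-2) + M(4)))*68 = ((-2/19*(-7))*(-1*(-2) + 4))*68 = (14*(2 + 4)/19)*68 = ((14/19)*6)*68 = (84/19)*68 = 5712/19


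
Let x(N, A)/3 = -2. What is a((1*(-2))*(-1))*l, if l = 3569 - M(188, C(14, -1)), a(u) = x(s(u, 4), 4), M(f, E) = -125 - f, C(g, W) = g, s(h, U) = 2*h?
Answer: -23292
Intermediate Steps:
x(N, A) = -6 (x(N, A) = 3*(-2) = -6)
a(u) = -6
l = 3882 (l = 3569 - (-125 - 1*188) = 3569 - (-125 - 188) = 3569 - 1*(-313) = 3569 + 313 = 3882)
a((1*(-2))*(-1))*l = -6*3882 = -23292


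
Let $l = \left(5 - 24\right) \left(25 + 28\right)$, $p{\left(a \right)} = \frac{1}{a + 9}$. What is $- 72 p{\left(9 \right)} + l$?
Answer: $-1011$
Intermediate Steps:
$p{\left(a \right)} = \frac{1}{9 + a}$
$l = -1007$ ($l = \left(-19\right) 53 = -1007$)
$- 72 p{\left(9 \right)} + l = - \frac{72}{9 + 9} - 1007 = - \frac{72}{18} - 1007 = \left(-72\right) \frac{1}{18} - 1007 = -4 - 1007 = -1011$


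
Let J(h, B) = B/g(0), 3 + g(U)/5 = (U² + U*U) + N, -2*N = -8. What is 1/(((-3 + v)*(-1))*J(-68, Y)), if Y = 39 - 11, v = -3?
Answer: 5/168 ≈ 0.029762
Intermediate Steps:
N = 4 (N = -½*(-8) = 4)
g(U) = 5 + 10*U² (g(U) = -15 + 5*((U² + U*U) + 4) = -15 + 5*((U² + U²) + 4) = -15 + 5*(2*U² + 4) = -15 + 5*(4 + 2*U²) = -15 + (20 + 10*U²) = 5 + 10*U²)
Y = 28
J(h, B) = B/5 (J(h, B) = B/(5 + 10*0²) = B/(5 + 10*0) = B/(5 + 0) = B/5)
1/(((-3 + v)*(-1))*J(-68, Y)) = 1/(((-3 - 3)*(-1))*((⅕)*28)) = 1/(-6*(-1)*(28/5)) = 1/(6*(28/5)) = 1/(168/5) = 5/168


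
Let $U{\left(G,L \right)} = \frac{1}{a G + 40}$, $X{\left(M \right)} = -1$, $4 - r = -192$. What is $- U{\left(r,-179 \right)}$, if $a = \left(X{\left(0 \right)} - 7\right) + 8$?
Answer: $- \frac{1}{40} \approx -0.025$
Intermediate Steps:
$r = 196$ ($r = 4 - -192 = 4 + 192 = 196$)
$a = 0$ ($a = \left(-1 - 7\right) + 8 = -8 + 8 = 0$)
$U{\left(G,L \right)} = \frac{1}{40}$ ($U{\left(G,L \right)} = \frac{1}{0 G + 40} = \frac{1}{0 + 40} = \frac{1}{40}$)
$- U{\left(r,-179 \right)} = \left(-1\right) \frac{1}{40} = - \frac{1}{40}$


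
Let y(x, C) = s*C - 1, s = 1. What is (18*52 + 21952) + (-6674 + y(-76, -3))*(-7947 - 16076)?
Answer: 160448482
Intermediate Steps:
y(x, C) = -1 + C (y(x, C) = 1*C - 1 = C - 1 = -1 + C)
(18*52 + 21952) + (-6674 + y(-76, -3))*(-7947 - 16076) = (18*52 + 21952) + (-6674 + (-1 - 3))*(-7947 - 16076) = (936 + 21952) + (-6674 - 4)*(-24023) = 22888 - 6678*(-24023) = 22888 + 160425594 = 160448482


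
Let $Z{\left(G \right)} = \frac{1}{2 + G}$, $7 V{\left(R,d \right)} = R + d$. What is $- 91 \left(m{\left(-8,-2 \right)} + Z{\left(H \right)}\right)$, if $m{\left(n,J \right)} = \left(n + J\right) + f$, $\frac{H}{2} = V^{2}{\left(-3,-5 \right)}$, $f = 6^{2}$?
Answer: $- \frac{539175}{226} \approx -2385.7$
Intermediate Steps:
$V{\left(R,d \right)} = \frac{R}{7} + \frac{d}{7}$ ($V{\left(R,d \right)} = \frac{R + d}{7} = \frac{R}{7} + \frac{d}{7}$)
$f = 36$
$H = \frac{128}{49}$ ($H = 2 \left(\frac{1}{7} \left(-3\right) + \frac{1}{7} \left(-5\right)\right)^{2} = 2 \left(- \frac{3}{7} - \frac{5}{7}\right)^{2} = 2 \left(- \frac{8}{7}\right)^{2} = 2 \cdot \frac{64}{49} = \frac{128}{49} \approx 2.6122$)
$m{\left(n,J \right)} = 36 + J + n$ ($m{\left(n,J \right)} = \left(n + J\right) + 36 = \left(J + n\right) + 36 = 36 + J + n$)
$- 91 \left(m{\left(-8,-2 \right)} + Z{\left(H \right)}\right) = - 91 \left(\left(36 - 2 - 8\right) + \frac{1}{2 + \frac{128}{49}}\right) = - 91 \left(26 + \frac{1}{\frac{226}{49}}\right) = - 91 \left(26 + \frac{49}{226}\right) = \left(-91\right) \frac{5925}{226} = - \frac{539175}{226}$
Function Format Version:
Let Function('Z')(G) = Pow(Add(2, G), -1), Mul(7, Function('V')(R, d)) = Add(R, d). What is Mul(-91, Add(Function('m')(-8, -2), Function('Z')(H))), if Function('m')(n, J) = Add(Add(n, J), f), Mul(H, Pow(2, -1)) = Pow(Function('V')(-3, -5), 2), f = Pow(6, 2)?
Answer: Rational(-539175, 226) ≈ -2385.7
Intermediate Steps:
Function('V')(R, d) = Add(Mul(Rational(1, 7), R), Mul(Rational(1, 7), d)) (Function('V')(R, d) = Mul(Rational(1, 7), Add(R, d)) = Add(Mul(Rational(1, 7), R), Mul(Rational(1, 7), d)))
f = 36
H = Rational(128, 49) (H = Mul(2, Pow(Add(Mul(Rational(1, 7), -3), Mul(Rational(1, 7), -5)), 2)) = Mul(2, Pow(Add(Rational(-3, 7), Rational(-5, 7)), 2)) = Mul(2, Pow(Rational(-8, 7), 2)) = Mul(2, Rational(64, 49)) = Rational(128, 49) ≈ 2.6122)
Function('m')(n, J) = Add(36, J, n) (Function('m')(n, J) = Add(Add(n, J), 36) = Add(Add(J, n), 36) = Add(36, J, n))
Mul(-91, Add(Function('m')(-8, -2), Function('Z')(H))) = Mul(-91, Add(Add(36, -2, -8), Pow(Add(2, Rational(128, 49)), -1))) = Mul(-91, Add(26, Pow(Rational(226, 49), -1))) = Mul(-91, Add(26, Rational(49, 226))) = Mul(-91, Rational(5925, 226)) = Rational(-539175, 226)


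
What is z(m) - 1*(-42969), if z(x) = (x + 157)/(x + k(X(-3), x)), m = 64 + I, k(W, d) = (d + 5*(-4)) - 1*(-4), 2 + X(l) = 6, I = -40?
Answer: 1375189/32 ≈ 42975.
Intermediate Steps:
X(l) = 4 (X(l) = -2 + 6 = 4)
k(W, d) = -16 + d (k(W, d) = (d - 20) + 4 = (-20 + d) + 4 = -16 + d)
m = 24 (m = 64 - 40 = 24)
z(x) = (157 + x)/(-16 + 2*x) (z(x) = (x + 157)/(x + (-16 + x)) = (157 + x)/(-16 + 2*x))
z(m) - 1*(-42969) = (157 + 24)/(2*(-8 + 24)) - 1*(-42969) = (1/2)*181/16 + 42969 = (1/2)*(1/16)*181 + 42969 = 181/32 + 42969 = 1375189/32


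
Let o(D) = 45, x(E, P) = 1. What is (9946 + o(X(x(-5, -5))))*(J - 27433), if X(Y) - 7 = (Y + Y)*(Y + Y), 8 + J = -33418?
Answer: -608042269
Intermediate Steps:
J = -33426 (J = -8 - 33418 = -33426)
X(Y) = 7 + 4*Y² (X(Y) = 7 + (Y + Y)*(Y + Y) = 7 + (2*Y)*(2*Y) = 7 + 4*Y²)
(9946 + o(X(x(-5, -5))))*(J - 27433) = (9946 + 45)*(-33426 - 27433) = 9991*(-60859) = -608042269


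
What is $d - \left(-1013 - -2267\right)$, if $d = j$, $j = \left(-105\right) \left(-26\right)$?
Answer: $1476$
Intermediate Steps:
$j = 2730$
$d = 2730$
$d - \left(-1013 - -2267\right) = 2730 - \left(-1013 - -2267\right) = 2730 - \left(-1013 + 2267\right) = 2730 - 1254 = 1476$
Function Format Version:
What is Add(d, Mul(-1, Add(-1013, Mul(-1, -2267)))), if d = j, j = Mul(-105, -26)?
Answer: 1476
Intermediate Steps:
j = 2730
d = 2730
Add(d, Mul(-1, Add(-1013, Mul(-1, -2267)))) = Add(2730, Mul(-1, Add(-1013, Mul(-1, -2267)))) = Add(2730, Mul(-1, Add(-1013, 2267))) = Add(2730, Mul(-1, 1254)) = Add(2730, -1254) = 1476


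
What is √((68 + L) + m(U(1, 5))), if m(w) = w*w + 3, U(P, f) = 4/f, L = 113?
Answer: 2*√1154/5 ≈ 13.588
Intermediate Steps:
m(w) = 3 + w² (m(w) = w² + 3 = 3 + w²)
√((68 + L) + m(U(1, 5))) = √((68 + 113) + (3 + (4/5)²)) = √(181 + (3 + (4*(⅕))²)) = √(181 + (3 + (⅘)²)) = √(181 + (3 + 16/25)) = √(181 + 91/25) = √(4616/25) = 2*√1154/5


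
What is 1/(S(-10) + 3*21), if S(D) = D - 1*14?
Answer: 1/39 ≈ 0.025641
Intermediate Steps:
S(D) = -14 + D (S(D) = D - 14 = -14 + D)
1/(S(-10) + 3*21) = 1/((-14 - 10) + 3*21) = 1/(-24 + 63) = 1/39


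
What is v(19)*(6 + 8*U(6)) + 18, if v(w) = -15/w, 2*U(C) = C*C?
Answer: -1908/19 ≈ -100.42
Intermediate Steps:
U(C) = C²/2 (U(C) = (C*C)/2 = C²/2)
v(19)*(6 + 8*U(6)) + 18 = (-15/19)*(6 + 8*((½)*6²)) + 18 = (-15*1/19)*(6 + 8*((½)*36)) + 18 = -15*(6 + 8*18)/19 + 18 = -15*(6 + 144)/19 + 18 = -15/19*150 + 18 = -2250/19 + 18 = -1908/19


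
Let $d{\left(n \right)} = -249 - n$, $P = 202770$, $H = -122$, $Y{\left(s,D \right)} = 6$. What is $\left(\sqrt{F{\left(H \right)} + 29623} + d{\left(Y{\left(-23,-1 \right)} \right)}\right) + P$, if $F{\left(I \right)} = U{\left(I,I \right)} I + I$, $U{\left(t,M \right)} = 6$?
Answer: $202515 + \sqrt{28769} \approx 2.0268 \cdot 10^{5}$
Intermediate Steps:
$F{\left(I \right)} = 7 I$ ($F{\left(I \right)} = 6 I + I = 7 I$)
$\left(\sqrt{F{\left(H \right)} + 29623} + d{\left(Y{\left(-23,-1 \right)} \right)}\right) + P = \left(\sqrt{7 \left(-122\right) + 29623} - 255\right) + 202770 = \left(\sqrt{-854 + 29623} - 255\right) + 202770 = \left(\sqrt{28769} - 255\right) + 202770 = \left(-255 + \sqrt{28769}\right) + 202770 = 202515 + \sqrt{28769}$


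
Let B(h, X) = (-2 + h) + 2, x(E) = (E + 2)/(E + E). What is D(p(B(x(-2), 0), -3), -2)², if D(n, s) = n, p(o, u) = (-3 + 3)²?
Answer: 0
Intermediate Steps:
x(E) = (2 + E)/(2*E) (x(E) = (2 + E)/((2*E)) = (2 + E)*(1/(2*E)) = (2 + E)/(2*E))
B(h, X) = h
p(o, u) = 0 (p(o, u) = 0² = 0)
D(p(B(x(-2), 0), -3), -2)² = 0² = 0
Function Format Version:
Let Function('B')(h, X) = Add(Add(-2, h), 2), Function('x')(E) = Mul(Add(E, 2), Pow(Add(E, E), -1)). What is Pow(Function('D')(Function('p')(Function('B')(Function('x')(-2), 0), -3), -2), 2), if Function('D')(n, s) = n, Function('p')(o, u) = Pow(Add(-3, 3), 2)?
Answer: 0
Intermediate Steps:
Function('x')(E) = Mul(Rational(1, 2), Pow(E, -1), Add(2, E)) (Function('x')(E) = Mul(Add(2, E), Pow(Mul(2, E), -1)) = Mul(Add(2, E), Mul(Rational(1, 2), Pow(E, -1))) = Mul(Rational(1, 2), Pow(E, -1), Add(2, E)))
Function('B')(h, X) = h
Function('p')(o, u) = 0 (Function('p')(o, u) = Pow(0, 2) = 0)
Pow(Function('D')(Function('p')(Function('B')(Function('x')(-2), 0), -3), -2), 2) = Pow(0, 2) = 0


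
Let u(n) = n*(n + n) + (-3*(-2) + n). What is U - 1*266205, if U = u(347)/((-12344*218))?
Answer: -716355766531/2690992 ≈ -2.6621e+5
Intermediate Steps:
u(n) = 6 + n + 2*n² (u(n) = n*(2*n) + (6 + n) = 2*n² + (6 + n) = 6 + n + 2*n²)
U = -241171/2690992 (U = (6 + 347 + 2*347²)/((-12344*218)) = (6 + 347 + 2*120409)/(-2690992) = (6 + 347 + 240818)*(-1/2690992) = 241171*(-1/2690992) = -241171/2690992 ≈ -0.089622)
U - 1*266205 = -241171/2690992 - 1*266205 = -241171/2690992 - 266205 = -716355766531/2690992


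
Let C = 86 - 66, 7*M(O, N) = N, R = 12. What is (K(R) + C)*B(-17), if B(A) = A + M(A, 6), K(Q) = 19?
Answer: -4407/7 ≈ -629.57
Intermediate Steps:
M(O, N) = N/7
B(A) = 6/7 + A (B(A) = A + (⅐)*6 = A + 6/7 = 6/7 + A)
C = 20
(K(R) + C)*B(-17) = (19 + 20)*(6/7 - 17) = 39*(-113/7) = -4407/7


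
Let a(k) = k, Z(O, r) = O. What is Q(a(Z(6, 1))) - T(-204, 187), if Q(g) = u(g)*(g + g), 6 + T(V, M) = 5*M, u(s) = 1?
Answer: -917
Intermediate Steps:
T(V, M) = -6 + 5*M
Q(g) = 2*g (Q(g) = 1*(g + g) = 1*(2*g) = 2*g)
Q(a(Z(6, 1))) - T(-204, 187) = 2*6 - (-6 + 5*187) = 12 - (-6 + 935) = 12 - 1*929 = 12 - 929 = -917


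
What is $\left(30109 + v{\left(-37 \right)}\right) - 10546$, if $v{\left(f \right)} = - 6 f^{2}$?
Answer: $11349$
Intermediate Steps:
$\left(30109 + v{\left(-37 \right)}\right) - 10546 = \left(30109 - 6 \left(-37\right)^{2}\right) - 10546 = \left(30109 - 8214\right) - 10546 = 21895 - 10546 = 11349$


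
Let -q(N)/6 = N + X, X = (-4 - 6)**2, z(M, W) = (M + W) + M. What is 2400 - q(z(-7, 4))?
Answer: 2940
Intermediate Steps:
z(M, W) = W + 2*M
X = 100 (X = (-10)**2 = 100)
q(N) = -600 - 6*N (q(N) = -6*(N + 100) = -6*(100 + N) = -600 - 6*N)
2400 - q(z(-7, 4)) = 2400 - (-600 - 6*(4 + 2*(-7))) = 2400 - (-600 - 6*(4 - 14)) = 2400 - (-600 - 6*(-10)) = 2400 - (-600 + 60) = 2400 - 1*(-540) = 2400 + 540 = 2940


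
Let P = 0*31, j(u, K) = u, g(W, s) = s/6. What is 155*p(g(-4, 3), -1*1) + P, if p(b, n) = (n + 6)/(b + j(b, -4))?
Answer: 775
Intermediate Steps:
g(W, s) = s/6 (g(W, s) = s*(⅙) = s/6)
p(b, n) = (6 + n)/(2*b) (p(b, n) = (n + 6)/(b + b) = (6 + n)/((2*b)) = (6 + n)*(1/(2*b)) = (6 + n)/(2*b))
P = 0
155*p(g(-4, 3), -1*1) + P = 155*((6 - 1*1)/(2*(((⅙)*3)))) + 0 = 155*((6 - 1)/(2*(½))) + 0 = 155*((½)*2*5) + 0 = 155*5 + 0 = 775 + 0 = 775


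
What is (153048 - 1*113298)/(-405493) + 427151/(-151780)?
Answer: -179239995443/61545727540 ≈ -2.9123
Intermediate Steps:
(153048 - 1*113298)/(-405493) + 427151/(-151780) = (153048 - 113298)*(-1/405493) + 427151*(-1/151780) = 39750*(-1/405493) - 427151/151780 = -39750/405493 - 427151/151780 = -179239995443/61545727540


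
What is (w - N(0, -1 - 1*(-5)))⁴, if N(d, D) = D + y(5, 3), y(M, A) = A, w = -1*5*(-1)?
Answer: 16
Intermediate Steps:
w = 5 (w = -5*(-1) = 5)
N(d, D) = 3 + D (N(d, D) = D + 3 = 3 + D)
(w - N(0, -1 - 1*(-5)))⁴ = (5 - (3 + (-1 - 1*(-5))))⁴ = (5 - (3 + (-1 + 5)))⁴ = (5 - (3 + 4))⁴ = (5 - 1*7)⁴ = (5 - 7)⁴ = (-2)⁴ = 16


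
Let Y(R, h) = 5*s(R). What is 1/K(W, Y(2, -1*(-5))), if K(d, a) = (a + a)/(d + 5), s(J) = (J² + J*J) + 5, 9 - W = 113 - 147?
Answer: 24/65 ≈ 0.36923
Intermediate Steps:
W = 43 (W = 9 - (113 - 147) = 9 - 1*(-34) = 9 + 34 = 43)
s(J) = 5 + 2*J² (s(J) = (J² + J²) + 5 = 2*J² + 5 = 5 + 2*J²)
Y(R, h) = 25 + 10*R² (Y(R, h) = 5*(5 + 2*R²) = 25 + 10*R²)
K(d, a) = 2*a/(5 + d) (K(d, a) = (2*a)/(5 + d) = 2*a/(5 + d))
1/K(W, Y(2, -1*(-5))) = 1/(2*(25 + 10*2²)/(5 + 43)) = 1/(2*(25 + 10*4)/48) = 1/(2*(25 + 40)*(1/48)) = 1/(2*65*(1/48)) = 1/(65/24) = 24/65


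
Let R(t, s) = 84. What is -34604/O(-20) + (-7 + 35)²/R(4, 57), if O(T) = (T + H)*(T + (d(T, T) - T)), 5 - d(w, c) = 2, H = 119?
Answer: -31832/297 ≈ -107.18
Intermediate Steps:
d(w, c) = 3 (d(w, c) = 5 - 1*2 = 5 - 2 = 3)
O(T) = 357 + 3*T (O(T) = (T + 119)*(T + (3 - T)) = (119 + T)*3 = 357 + 3*T)
-34604/O(-20) + (-7 + 35)²/R(4, 57) = -34604/(357 + 3*(-20)) + (-7 + 35)²/84 = -34604/(357 - 60) + 28²*(1/84) = -34604/297 + 784*(1/84) = -34604*1/297 + 28/3 = -34604/297 + 28/3 = -31832/297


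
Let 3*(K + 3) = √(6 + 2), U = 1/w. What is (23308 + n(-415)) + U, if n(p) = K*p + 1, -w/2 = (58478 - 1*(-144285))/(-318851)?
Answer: 9957604255/405526 - 830*√2/3 ≈ 24164.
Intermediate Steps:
w = 405526/318851 (w = -2*(58478 - 1*(-144285))/(-318851) = -2*(58478 + 144285)*(-1)/318851 = -405526*(-1)/318851 = -2*(-202763/318851) = 405526/318851 ≈ 1.2718)
U = 318851/405526 (U = 1/(405526/318851) = 318851/405526 ≈ 0.78627)
K = -3 + 2*√2/3 (K = -3 + √(6 + 2)/3 = -3 + √8/3 = -3 + (2*√2)/3 = -3 + 2*√2/3 ≈ -2.0572)
n(p) = 1 + p*(-3 + 2*√2/3) (n(p) = (-3 + 2*√2/3)*p + 1 = p*(-3 + 2*√2/3) + 1 = 1 + p*(-3 + 2*√2/3))
(23308 + n(-415)) + U = (23308 + (1 - ⅓*(-415)*(9 - 2*√2))) + 318851/405526 = (23308 + (1 + (1245 - 830*√2/3))) + 318851/405526 = (23308 + (1246 - 830*√2/3)) + 318851/405526 = (24554 - 830*√2/3) + 318851/405526 = 9957604255/405526 - 830*√2/3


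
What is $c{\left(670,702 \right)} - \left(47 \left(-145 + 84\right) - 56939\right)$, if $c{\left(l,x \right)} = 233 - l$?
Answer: $59369$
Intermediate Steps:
$c{\left(670,702 \right)} - \left(47 \left(-145 + 84\right) - 56939\right) = \left(233 - 670\right) - \left(47 \left(-145 + 84\right) - 56939\right) = \left(233 - 670\right) - \left(47 \left(-61\right) - 56939\right) = -437 - \left(-2867 - 56939\right) = -437 - -59806 = -437 + 59806 = 59369$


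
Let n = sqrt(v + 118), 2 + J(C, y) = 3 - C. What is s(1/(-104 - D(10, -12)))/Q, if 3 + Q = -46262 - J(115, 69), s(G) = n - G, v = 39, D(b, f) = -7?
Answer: -1/4476647 - sqrt(157)/46151 ≈ -0.00027172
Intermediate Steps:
J(C, y) = 1 - C (J(C, y) = -2 + (3 - C) = 1 - C)
n = sqrt(157) (n = sqrt(39 + 118) = sqrt(157) ≈ 12.530)
s(G) = sqrt(157) - G
Q = -46151 (Q = -3 + (-46262 - (1 - 1*115)) = -3 + (-46262 - (1 - 115)) = -3 + (-46262 - 1*(-114)) = -3 + (-46262 + 114) = -3 - 46148 = -46151)
s(1/(-104 - D(10, -12)))/Q = (sqrt(157) - 1/(-104 - 1*(-7)))/(-46151) = (sqrt(157) - 1/(-104 + 7))*(-1/46151) = (sqrt(157) - 1/(-97))*(-1/46151) = (sqrt(157) - 1*(-1/97))*(-1/46151) = (sqrt(157) + 1/97)*(-1/46151) = (1/97 + sqrt(157))*(-1/46151) = -1/4476647 - sqrt(157)/46151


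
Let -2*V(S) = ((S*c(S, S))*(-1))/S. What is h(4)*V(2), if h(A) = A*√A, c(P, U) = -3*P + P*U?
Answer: -8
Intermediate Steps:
V(S) = S*(-3 + S)/2 (V(S) = -(S*(S*(-3 + S)))*(-1)/(2*S) = -(S²*(-3 + S))*(-1)/(2*S) = -(-S²*(-3 + S))/(2*S) = -(-1)*S*(-3 + S)/2 = S*(-3 + S)/2)
h(A) = A^(3/2)
h(4)*V(2) = 4^(3/2)*((½)*2*(-3 + 2)) = 8*((½)*2*(-1)) = 8*(-1) = -8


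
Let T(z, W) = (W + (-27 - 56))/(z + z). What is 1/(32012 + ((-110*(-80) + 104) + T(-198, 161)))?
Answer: 66/2700443 ≈ 2.4440e-5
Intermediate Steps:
T(z, W) = (-83 + W)/(2*z) (T(z, W) = (W - 83)/((2*z)) = (-83 + W)*(1/(2*z)) = (-83 + W)/(2*z))
1/(32012 + ((-110*(-80) + 104) + T(-198, 161))) = 1/(32012 + ((-110*(-80) + 104) + (1/2)*(-83 + 161)/(-198))) = 1/(32012 + ((8800 + 104) + (1/2)*(-1/198)*78)) = 1/(32012 + (8904 - 13/66)) = 1/(32012 + 587651/66) = 1/(2700443/66) = 66/2700443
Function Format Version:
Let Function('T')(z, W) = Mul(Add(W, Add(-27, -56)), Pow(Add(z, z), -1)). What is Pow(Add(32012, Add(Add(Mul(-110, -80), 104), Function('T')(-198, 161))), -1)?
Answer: Rational(66, 2700443) ≈ 2.4440e-5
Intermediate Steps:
Function('T')(z, W) = Mul(Rational(1, 2), Pow(z, -1), Add(-83, W)) (Function('T')(z, W) = Mul(Add(W, -83), Pow(Mul(2, z), -1)) = Mul(Add(-83, W), Mul(Rational(1, 2), Pow(z, -1))) = Mul(Rational(1, 2), Pow(z, -1), Add(-83, W)))
Pow(Add(32012, Add(Add(Mul(-110, -80), 104), Function('T')(-198, 161))), -1) = Pow(Add(32012, Add(Add(Mul(-110, -80), 104), Mul(Rational(1, 2), Pow(-198, -1), Add(-83, 161)))), -1) = Pow(Add(32012, Add(Add(8800, 104), Mul(Rational(1, 2), Rational(-1, 198), 78))), -1) = Pow(Add(32012, Add(8904, Rational(-13, 66))), -1) = Pow(Add(32012, Rational(587651, 66)), -1) = Pow(Rational(2700443, 66), -1) = Rational(66, 2700443)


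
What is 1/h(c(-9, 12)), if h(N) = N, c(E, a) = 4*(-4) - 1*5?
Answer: -1/21 ≈ -0.047619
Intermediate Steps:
c(E, a) = -21 (c(E, a) = -16 - 5 = -21)
1/h(c(-9, 12)) = 1/(-21) = -1/21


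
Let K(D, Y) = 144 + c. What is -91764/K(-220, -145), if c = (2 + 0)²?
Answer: -22941/37 ≈ -620.03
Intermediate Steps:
c = 4 (c = 2² = 4)
K(D, Y) = 148 (K(D, Y) = 144 + 4 = 148)
-91764/K(-220, -145) = -91764/148 = -91764*1/148 = -22941/37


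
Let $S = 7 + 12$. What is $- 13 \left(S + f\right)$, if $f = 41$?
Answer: $-780$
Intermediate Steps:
$S = 19$
$- 13 \left(S + f\right) = - 13 \left(19 + 41\right) = \left(-13\right) 60 = -780$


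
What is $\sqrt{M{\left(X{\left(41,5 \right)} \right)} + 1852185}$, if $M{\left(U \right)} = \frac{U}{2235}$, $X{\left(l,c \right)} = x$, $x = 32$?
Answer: $\frac{\sqrt{9252080888145}}{2235} \approx 1360.9$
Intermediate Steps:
$X{\left(l,c \right)} = 32$
$M{\left(U \right)} = \frac{U}{2235}$ ($M{\left(U \right)} = U \frac{1}{2235} = \frac{U}{2235}$)
$\sqrt{M{\left(X{\left(41,5 \right)} \right)} + 1852185} = \sqrt{\frac{1}{2235} \cdot 32 + 1852185} = \sqrt{\frac{32}{2235} + 1852185} = \sqrt{\frac{4139633507}{2235}} = \frac{\sqrt{9252080888145}}{2235}$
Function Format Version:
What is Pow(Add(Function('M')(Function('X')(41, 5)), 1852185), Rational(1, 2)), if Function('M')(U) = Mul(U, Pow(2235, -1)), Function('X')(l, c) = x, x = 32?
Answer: Mul(Rational(1, 2235), Pow(9252080888145, Rational(1, 2))) ≈ 1360.9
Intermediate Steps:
Function('X')(l, c) = 32
Function('M')(U) = Mul(Rational(1, 2235), U) (Function('M')(U) = Mul(U, Rational(1, 2235)) = Mul(Rational(1, 2235), U))
Pow(Add(Function('M')(Function('X')(41, 5)), 1852185), Rational(1, 2)) = Pow(Add(Mul(Rational(1, 2235), 32), 1852185), Rational(1, 2)) = Pow(Add(Rational(32, 2235), 1852185), Rational(1, 2)) = Pow(Rational(4139633507, 2235), Rational(1, 2)) = Mul(Rational(1, 2235), Pow(9252080888145, Rational(1, 2)))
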